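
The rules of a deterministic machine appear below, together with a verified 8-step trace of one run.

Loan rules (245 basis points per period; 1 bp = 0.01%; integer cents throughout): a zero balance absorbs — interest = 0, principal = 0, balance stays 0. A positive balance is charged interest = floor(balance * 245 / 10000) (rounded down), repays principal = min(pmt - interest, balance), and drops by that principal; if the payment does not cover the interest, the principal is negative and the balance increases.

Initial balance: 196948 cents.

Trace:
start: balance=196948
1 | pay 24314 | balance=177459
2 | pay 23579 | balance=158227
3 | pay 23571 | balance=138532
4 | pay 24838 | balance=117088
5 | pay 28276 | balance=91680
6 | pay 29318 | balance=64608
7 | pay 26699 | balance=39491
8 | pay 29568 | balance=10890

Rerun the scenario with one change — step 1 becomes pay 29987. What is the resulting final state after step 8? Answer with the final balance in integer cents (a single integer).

(re-executing from step 1 with the substitution; state before step 1: balance=196948)
1 | pay 29987 | balance=171786
2 | pay 23579 | balance=152415
3 | pay 23571 | balance=132578
4 | pay 24838 | balance=110988
5 | pay 28276 | balance=85431
6 | pay 29318 | balance=58206
7 | pay 26699 | balance=32933
8 | pay 29568 | balance=4171

4171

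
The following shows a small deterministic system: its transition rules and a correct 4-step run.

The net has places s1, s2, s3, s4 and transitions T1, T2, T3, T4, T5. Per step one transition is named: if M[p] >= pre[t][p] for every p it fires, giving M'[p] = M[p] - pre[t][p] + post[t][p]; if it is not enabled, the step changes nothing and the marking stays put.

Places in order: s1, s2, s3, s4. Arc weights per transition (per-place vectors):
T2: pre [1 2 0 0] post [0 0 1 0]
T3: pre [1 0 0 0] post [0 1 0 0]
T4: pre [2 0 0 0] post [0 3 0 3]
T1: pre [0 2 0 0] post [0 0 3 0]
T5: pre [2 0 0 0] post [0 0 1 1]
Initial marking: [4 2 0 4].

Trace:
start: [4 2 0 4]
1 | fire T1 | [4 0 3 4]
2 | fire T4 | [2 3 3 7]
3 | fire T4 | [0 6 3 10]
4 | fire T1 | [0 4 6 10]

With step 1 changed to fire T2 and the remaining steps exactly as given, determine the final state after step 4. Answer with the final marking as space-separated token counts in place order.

(re-executing from step 1 with the substitution; state before step 1: [4 2 0 4])
1 | fire T2 | [3 0 1 4]
2 | fire T4 | [1 3 1 7]
3 | fire T4 | [1 3 1 7]
4 | fire T1 | [1 1 4 7]

1 1 4 7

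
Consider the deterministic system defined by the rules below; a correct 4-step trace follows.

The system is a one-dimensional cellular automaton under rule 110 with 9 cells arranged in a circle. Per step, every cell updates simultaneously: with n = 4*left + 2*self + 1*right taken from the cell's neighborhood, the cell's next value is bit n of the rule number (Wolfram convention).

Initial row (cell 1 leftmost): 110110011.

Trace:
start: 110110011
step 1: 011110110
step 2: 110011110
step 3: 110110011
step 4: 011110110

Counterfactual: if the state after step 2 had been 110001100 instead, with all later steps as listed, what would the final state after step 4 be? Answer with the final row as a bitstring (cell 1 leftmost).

010110111

state after step 2 := 110001100
step 3: 110011101
step 4: 010110111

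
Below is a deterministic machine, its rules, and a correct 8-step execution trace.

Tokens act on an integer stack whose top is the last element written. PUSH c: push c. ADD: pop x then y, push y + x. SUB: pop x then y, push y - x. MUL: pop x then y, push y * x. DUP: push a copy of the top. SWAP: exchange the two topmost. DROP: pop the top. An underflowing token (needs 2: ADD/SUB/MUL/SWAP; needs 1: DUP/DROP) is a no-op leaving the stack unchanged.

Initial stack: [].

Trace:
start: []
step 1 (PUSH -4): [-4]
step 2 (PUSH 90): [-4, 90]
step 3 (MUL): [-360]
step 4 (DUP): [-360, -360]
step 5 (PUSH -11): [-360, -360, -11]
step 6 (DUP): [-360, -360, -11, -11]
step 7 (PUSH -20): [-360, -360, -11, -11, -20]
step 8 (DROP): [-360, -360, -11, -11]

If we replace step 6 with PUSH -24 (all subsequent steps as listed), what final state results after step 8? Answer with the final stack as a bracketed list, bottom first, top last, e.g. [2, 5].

[-360, -360, -11, -24]

(re-executing from step 6 with the substitution; state before step 6: [-360, -360, -11])
step 6 (PUSH -24): [-360, -360, -11, -24]
step 7 (PUSH -20): [-360, -360, -11, -24, -20]
step 8 (DROP): [-360, -360, -11, -24]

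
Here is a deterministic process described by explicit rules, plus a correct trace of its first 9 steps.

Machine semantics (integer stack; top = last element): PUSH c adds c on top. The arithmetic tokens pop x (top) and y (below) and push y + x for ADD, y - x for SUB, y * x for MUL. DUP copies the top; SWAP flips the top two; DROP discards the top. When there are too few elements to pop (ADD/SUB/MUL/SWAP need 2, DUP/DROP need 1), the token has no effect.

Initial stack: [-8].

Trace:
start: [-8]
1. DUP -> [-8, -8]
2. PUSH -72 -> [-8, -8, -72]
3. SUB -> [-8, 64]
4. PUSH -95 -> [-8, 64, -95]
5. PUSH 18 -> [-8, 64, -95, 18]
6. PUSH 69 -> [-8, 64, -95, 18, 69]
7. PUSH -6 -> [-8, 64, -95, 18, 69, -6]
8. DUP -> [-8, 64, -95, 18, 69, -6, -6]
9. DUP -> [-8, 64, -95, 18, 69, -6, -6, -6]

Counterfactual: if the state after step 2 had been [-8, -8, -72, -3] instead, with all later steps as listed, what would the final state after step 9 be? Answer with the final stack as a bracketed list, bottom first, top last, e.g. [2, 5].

[-8, -8, -69, -95, 18, 69, -6, -6, -6]

state after step 2 := [-8, -8, -72, -3]
3. SUB -> [-8, -8, -69]
4. PUSH -95 -> [-8, -8, -69, -95]
5. PUSH 18 -> [-8, -8, -69, -95, 18]
6. PUSH 69 -> [-8, -8, -69, -95, 18, 69]
7. PUSH -6 -> [-8, -8, -69, -95, 18, 69, -6]
8. DUP -> [-8, -8, -69, -95, 18, 69, -6, -6]
9. DUP -> [-8, -8, -69, -95, 18, 69, -6, -6, -6]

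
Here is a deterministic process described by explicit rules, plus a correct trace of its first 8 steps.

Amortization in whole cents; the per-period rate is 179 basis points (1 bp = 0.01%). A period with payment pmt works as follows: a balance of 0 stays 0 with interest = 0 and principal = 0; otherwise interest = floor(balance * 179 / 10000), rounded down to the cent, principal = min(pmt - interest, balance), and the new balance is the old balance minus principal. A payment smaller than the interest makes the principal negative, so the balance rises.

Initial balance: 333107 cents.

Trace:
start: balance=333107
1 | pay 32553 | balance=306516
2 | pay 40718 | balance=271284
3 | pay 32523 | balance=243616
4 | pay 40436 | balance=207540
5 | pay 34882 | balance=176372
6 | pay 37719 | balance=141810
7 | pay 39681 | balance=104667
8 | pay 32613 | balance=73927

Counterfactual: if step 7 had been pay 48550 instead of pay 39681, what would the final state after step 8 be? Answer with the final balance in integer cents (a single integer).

64899

(re-executing from step 7 with the substitution; state before step 7: balance=141810)
7 | pay 48550 | balance=95798
8 | pay 32613 | balance=64899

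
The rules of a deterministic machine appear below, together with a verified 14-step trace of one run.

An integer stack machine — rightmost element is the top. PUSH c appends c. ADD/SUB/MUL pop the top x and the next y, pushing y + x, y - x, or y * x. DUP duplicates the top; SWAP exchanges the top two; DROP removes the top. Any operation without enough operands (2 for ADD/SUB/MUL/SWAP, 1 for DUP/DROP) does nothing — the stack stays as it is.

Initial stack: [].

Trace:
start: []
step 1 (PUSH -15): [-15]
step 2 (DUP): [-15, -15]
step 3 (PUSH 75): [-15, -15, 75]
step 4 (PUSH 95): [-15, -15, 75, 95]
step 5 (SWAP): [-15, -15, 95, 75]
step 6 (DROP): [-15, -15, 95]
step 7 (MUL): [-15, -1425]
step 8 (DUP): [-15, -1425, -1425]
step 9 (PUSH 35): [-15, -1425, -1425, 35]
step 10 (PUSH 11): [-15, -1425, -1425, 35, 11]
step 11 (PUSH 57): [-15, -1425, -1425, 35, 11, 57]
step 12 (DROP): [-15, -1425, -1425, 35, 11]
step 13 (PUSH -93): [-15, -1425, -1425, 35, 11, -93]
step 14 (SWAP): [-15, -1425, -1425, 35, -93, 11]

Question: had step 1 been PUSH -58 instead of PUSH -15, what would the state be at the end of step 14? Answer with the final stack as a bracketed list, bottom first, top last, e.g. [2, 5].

[-58, -5510, -5510, 35, -93, 11]

(re-executing from step 1 with the substitution; state before step 1: [])
step 1 (PUSH -58): [-58]
step 2 (DUP): [-58, -58]
step 3 (PUSH 75): [-58, -58, 75]
step 4 (PUSH 95): [-58, -58, 75, 95]
step 5 (SWAP): [-58, -58, 95, 75]
step 6 (DROP): [-58, -58, 95]
step 7 (MUL): [-58, -5510]
step 8 (DUP): [-58, -5510, -5510]
step 9 (PUSH 35): [-58, -5510, -5510, 35]
step 10 (PUSH 11): [-58, -5510, -5510, 35, 11]
step 11 (PUSH 57): [-58, -5510, -5510, 35, 11, 57]
step 12 (DROP): [-58, -5510, -5510, 35, 11]
step 13 (PUSH -93): [-58, -5510, -5510, 35, 11, -93]
step 14 (SWAP): [-58, -5510, -5510, 35, -93, 11]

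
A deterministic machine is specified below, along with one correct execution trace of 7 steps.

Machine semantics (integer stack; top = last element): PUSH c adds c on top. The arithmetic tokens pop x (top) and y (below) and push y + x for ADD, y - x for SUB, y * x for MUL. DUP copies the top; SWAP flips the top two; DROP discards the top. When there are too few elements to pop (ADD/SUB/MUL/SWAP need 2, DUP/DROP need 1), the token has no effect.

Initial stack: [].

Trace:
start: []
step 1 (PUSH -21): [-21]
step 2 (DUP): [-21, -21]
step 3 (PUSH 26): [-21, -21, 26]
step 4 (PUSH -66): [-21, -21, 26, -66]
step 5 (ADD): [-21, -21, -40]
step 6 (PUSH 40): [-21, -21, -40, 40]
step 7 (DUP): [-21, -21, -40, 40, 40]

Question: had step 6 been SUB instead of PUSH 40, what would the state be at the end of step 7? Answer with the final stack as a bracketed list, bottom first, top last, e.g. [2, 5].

(re-executing from step 6 with the substitution; state before step 6: [-21, -21, -40])
step 6 (SUB): [-21, 19]
step 7 (DUP): [-21, 19, 19]

[-21, 19, 19]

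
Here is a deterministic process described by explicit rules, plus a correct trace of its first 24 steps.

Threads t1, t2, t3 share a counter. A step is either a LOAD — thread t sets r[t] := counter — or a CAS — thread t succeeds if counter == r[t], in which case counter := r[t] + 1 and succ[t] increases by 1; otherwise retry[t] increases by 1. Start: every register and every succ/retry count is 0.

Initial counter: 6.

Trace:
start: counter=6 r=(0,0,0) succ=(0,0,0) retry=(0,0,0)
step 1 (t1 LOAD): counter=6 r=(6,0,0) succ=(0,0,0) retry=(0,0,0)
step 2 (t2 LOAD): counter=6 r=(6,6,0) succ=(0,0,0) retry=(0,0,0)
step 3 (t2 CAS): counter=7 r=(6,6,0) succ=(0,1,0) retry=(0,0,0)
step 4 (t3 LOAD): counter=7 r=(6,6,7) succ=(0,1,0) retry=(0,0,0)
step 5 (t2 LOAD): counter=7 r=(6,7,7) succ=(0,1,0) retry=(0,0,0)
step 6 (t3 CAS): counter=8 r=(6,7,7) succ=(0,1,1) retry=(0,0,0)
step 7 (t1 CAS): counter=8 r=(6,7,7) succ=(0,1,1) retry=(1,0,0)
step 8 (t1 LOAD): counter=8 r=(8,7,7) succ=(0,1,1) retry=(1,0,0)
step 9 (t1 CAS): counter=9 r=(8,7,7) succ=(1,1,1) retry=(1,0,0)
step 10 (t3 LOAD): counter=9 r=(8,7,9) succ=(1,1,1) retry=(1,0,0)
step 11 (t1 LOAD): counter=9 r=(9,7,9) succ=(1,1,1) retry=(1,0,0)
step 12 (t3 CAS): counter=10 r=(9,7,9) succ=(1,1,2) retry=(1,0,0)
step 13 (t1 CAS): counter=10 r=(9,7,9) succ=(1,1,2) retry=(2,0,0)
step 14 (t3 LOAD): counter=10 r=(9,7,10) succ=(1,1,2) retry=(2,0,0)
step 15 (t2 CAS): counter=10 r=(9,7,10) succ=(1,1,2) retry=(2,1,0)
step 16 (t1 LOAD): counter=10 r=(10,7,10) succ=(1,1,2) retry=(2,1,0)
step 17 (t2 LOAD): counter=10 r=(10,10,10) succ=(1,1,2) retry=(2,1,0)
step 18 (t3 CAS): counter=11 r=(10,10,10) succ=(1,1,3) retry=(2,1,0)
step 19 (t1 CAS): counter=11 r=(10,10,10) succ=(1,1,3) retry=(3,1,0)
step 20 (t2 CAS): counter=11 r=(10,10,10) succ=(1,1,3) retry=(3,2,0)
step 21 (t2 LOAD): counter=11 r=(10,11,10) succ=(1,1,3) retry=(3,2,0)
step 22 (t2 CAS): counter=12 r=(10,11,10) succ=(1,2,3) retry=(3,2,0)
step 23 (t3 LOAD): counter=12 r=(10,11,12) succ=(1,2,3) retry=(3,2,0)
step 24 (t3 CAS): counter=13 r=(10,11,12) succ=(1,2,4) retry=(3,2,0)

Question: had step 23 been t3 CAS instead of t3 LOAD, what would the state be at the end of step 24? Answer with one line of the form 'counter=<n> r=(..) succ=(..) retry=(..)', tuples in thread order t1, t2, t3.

(re-executing from step 23 with the substitution; state before step 23: counter=12 r=(10,11,10) succ=(1,2,3) retry=(3,2,0))
step 23 (t3 CAS): counter=12 r=(10,11,10) succ=(1,2,3) retry=(3,2,1)
step 24 (t3 CAS): counter=12 r=(10,11,10) succ=(1,2,3) retry=(3,2,2)

counter=12 r=(10,11,10) succ=(1,2,3) retry=(3,2,2)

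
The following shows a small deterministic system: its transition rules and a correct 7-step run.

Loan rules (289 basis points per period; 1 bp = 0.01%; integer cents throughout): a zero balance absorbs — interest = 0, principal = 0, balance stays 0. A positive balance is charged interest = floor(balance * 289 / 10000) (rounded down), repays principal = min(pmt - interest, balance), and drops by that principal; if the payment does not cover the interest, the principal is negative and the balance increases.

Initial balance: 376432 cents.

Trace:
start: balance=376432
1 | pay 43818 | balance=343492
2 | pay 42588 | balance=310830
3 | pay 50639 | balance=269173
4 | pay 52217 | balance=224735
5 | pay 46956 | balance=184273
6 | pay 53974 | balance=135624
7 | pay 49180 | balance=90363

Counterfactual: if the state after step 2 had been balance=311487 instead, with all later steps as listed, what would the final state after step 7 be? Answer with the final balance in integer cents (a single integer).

state after step 2 := balance=311487
3 | pay 50639 | balance=269849
4 | pay 52217 | balance=225430
5 | pay 46956 | balance=184988
6 | pay 53974 | balance=136360
7 | pay 49180 | balance=91120

91120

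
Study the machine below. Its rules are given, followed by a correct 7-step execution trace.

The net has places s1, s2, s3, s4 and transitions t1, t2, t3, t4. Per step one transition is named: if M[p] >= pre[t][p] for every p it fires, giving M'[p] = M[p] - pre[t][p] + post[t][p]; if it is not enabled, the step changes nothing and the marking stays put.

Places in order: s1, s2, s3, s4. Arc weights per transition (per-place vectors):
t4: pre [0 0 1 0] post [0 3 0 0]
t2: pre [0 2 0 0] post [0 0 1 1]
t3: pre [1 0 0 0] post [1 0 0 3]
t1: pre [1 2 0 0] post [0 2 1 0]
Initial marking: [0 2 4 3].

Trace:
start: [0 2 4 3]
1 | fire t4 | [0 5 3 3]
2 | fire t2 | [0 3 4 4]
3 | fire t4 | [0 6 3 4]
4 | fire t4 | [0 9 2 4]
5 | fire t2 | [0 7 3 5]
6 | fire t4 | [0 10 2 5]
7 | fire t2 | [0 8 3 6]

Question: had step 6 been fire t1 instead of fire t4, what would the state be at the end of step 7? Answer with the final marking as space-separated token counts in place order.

(re-executing from step 6 with the substitution; state before step 6: [0 7 3 5])
6 | fire t1 | [0 7 3 5]
7 | fire t2 | [0 5 4 6]

0 5 4 6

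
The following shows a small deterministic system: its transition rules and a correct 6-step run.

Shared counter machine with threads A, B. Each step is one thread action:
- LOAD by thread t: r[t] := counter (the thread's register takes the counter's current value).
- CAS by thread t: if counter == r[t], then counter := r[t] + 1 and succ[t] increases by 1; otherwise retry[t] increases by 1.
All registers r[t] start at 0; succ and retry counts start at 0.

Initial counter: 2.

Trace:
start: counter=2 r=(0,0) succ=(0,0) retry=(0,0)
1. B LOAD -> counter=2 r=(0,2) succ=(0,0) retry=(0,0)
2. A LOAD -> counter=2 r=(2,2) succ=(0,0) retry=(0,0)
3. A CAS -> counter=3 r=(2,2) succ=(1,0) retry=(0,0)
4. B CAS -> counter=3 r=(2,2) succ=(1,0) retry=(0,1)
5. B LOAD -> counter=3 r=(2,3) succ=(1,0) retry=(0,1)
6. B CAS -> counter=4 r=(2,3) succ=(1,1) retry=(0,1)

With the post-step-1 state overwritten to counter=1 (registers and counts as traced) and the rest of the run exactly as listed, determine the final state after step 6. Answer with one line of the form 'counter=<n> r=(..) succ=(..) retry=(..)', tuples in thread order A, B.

state after step 1 := counter=1 r=(0,2) succ=(0,0) retry=(0,0)
2. A LOAD -> counter=1 r=(1,2) succ=(0,0) retry=(0,0)
3. A CAS -> counter=2 r=(1,2) succ=(1,0) retry=(0,0)
4. B CAS -> counter=3 r=(1,2) succ=(1,1) retry=(0,0)
5. B LOAD -> counter=3 r=(1,3) succ=(1,1) retry=(0,0)
6. B CAS -> counter=4 r=(1,3) succ=(1,2) retry=(0,0)

counter=4 r=(1,3) succ=(1,2) retry=(0,0)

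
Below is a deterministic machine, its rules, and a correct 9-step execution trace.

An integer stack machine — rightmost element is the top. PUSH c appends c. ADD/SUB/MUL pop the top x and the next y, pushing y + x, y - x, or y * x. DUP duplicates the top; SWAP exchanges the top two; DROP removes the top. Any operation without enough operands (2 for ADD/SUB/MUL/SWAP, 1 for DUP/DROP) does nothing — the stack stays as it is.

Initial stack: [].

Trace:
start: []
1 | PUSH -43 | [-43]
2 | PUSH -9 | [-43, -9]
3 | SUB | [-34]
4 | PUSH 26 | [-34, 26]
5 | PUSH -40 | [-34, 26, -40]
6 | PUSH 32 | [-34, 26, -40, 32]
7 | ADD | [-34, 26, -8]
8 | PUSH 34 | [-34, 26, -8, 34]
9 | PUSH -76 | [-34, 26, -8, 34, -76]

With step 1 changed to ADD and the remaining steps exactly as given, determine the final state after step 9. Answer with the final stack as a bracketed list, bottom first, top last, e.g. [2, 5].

(re-executing from step 1 with the substitution; state before step 1: [])
1 | ADD | []
2 | PUSH -9 | [-9]
3 | SUB | [-9]
4 | PUSH 26 | [-9, 26]
5 | PUSH -40 | [-9, 26, -40]
6 | PUSH 32 | [-9, 26, -40, 32]
7 | ADD | [-9, 26, -8]
8 | PUSH 34 | [-9, 26, -8, 34]
9 | PUSH -76 | [-9, 26, -8, 34, -76]

[-9, 26, -8, 34, -76]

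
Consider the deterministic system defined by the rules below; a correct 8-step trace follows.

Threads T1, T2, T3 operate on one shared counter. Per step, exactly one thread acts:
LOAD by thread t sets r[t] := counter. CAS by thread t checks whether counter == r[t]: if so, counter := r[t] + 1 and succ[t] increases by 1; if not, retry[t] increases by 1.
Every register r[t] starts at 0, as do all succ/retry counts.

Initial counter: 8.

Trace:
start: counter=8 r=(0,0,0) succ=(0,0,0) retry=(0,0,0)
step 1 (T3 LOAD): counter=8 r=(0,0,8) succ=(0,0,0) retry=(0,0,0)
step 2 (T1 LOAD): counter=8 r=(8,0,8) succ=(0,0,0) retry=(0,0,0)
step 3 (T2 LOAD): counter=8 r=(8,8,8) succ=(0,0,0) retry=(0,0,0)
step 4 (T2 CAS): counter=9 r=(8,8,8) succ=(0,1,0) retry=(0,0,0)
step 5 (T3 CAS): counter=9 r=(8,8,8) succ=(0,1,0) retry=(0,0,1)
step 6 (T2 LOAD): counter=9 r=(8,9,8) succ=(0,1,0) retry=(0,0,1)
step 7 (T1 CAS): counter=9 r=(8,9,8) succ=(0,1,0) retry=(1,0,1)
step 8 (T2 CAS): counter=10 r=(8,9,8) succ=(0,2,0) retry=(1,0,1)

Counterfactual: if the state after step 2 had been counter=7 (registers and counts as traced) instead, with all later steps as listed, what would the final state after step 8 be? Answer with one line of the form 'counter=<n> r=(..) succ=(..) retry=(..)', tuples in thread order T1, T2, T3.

counter=10 r=(8,9,8) succ=(0,2,1) retry=(1,0,0)

state after step 2 := counter=7 r=(8,0,8) succ=(0,0,0) retry=(0,0,0)
step 3 (T2 LOAD): counter=7 r=(8,7,8) succ=(0,0,0) retry=(0,0,0)
step 4 (T2 CAS): counter=8 r=(8,7,8) succ=(0,1,0) retry=(0,0,0)
step 5 (T3 CAS): counter=9 r=(8,7,8) succ=(0,1,1) retry=(0,0,0)
step 6 (T2 LOAD): counter=9 r=(8,9,8) succ=(0,1,1) retry=(0,0,0)
step 7 (T1 CAS): counter=9 r=(8,9,8) succ=(0,1,1) retry=(1,0,0)
step 8 (T2 CAS): counter=10 r=(8,9,8) succ=(0,2,1) retry=(1,0,0)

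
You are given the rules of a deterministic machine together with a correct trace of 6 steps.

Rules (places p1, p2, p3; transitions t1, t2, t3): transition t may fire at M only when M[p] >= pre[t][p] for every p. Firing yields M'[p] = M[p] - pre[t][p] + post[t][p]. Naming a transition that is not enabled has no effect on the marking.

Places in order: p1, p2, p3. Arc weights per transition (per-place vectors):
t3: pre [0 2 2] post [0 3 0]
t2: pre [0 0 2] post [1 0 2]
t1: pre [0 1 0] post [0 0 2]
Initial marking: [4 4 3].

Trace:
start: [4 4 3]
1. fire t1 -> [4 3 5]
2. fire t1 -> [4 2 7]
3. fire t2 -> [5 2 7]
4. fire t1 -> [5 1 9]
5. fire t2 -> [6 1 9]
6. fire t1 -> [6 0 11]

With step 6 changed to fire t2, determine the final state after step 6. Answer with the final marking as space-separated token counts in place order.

(re-executing from step 6 with the substitution; state before step 6: [6 1 9])
6. fire t2 -> [7 1 9]

7 1 9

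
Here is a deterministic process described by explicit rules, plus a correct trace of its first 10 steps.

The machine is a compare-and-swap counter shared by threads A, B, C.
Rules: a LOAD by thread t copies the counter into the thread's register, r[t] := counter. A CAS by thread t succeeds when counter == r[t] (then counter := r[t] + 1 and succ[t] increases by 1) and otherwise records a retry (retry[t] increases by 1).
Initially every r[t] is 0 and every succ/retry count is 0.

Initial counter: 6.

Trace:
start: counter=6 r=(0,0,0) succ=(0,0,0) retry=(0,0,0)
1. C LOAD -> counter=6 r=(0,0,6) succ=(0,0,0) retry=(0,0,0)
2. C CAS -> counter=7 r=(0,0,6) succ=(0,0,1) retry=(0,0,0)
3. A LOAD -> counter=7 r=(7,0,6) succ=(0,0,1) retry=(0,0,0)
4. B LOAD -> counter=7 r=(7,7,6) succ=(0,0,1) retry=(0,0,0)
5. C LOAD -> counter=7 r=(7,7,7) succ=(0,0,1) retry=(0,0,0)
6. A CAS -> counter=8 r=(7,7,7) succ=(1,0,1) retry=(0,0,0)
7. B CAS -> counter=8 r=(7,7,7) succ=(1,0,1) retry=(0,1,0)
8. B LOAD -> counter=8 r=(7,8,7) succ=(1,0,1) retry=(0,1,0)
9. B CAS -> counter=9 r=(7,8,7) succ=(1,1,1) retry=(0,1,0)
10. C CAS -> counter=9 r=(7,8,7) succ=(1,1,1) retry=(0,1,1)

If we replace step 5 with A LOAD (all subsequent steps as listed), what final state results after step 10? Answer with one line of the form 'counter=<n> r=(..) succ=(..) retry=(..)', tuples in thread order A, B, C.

counter=9 r=(7,8,6) succ=(1,1,1) retry=(0,1,1)

(re-executing from step 5 with the substitution; state before step 5: counter=7 r=(7,7,6) succ=(0,0,1) retry=(0,0,0))
5. A LOAD -> counter=7 r=(7,7,6) succ=(0,0,1) retry=(0,0,0)
6. A CAS -> counter=8 r=(7,7,6) succ=(1,0,1) retry=(0,0,0)
7. B CAS -> counter=8 r=(7,7,6) succ=(1,0,1) retry=(0,1,0)
8. B LOAD -> counter=8 r=(7,8,6) succ=(1,0,1) retry=(0,1,0)
9. B CAS -> counter=9 r=(7,8,6) succ=(1,1,1) retry=(0,1,0)
10. C CAS -> counter=9 r=(7,8,6) succ=(1,1,1) retry=(0,1,1)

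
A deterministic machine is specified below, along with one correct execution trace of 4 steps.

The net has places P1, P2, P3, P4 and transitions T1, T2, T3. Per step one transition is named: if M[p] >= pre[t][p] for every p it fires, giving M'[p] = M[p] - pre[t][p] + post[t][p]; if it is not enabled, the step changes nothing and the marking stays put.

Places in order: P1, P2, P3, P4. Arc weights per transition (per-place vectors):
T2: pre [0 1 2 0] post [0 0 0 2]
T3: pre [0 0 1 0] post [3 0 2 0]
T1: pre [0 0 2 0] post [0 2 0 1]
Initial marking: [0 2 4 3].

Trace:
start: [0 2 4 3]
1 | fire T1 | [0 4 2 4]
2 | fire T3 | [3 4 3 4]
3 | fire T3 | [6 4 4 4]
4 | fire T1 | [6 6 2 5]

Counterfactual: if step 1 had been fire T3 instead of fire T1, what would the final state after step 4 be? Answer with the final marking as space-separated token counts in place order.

(re-executing from step 1 with the substitution; state before step 1: [0 2 4 3])
1 | fire T3 | [3 2 5 3]
2 | fire T3 | [6 2 6 3]
3 | fire T3 | [9 2 7 3]
4 | fire T1 | [9 4 5 4]

9 4 5 4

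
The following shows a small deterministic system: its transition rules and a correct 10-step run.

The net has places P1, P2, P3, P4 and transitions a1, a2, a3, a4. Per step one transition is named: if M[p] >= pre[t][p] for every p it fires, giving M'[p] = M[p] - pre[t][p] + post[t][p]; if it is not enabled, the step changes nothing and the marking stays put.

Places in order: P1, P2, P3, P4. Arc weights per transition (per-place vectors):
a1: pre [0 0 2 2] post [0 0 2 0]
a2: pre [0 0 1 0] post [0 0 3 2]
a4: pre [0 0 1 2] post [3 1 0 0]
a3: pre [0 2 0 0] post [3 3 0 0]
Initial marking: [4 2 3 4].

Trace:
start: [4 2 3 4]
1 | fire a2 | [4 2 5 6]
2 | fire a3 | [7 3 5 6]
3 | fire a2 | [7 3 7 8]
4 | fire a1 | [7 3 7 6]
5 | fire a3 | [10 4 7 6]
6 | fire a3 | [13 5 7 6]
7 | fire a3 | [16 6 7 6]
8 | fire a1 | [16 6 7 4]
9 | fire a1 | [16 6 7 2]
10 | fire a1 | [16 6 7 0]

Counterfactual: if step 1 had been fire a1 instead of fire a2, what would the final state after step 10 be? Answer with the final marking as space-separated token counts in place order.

(re-executing from step 1 with the substitution; state before step 1: [4 2 3 4])
1 | fire a1 | [4 2 3 2]
2 | fire a3 | [7 3 3 2]
3 | fire a2 | [7 3 5 4]
4 | fire a1 | [7 3 5 2]
5 | fire a3 | [10 4 5 2]
6 | fire a3 | [13 5 5 2]
7 | fire a3 | [16 6 5 2]
8 | fire a1 | [16 6 5 0]
9 | fire a1 | [16 6 5 0]
10 | fire a1 | [16 6 5 0]

16 6 5 0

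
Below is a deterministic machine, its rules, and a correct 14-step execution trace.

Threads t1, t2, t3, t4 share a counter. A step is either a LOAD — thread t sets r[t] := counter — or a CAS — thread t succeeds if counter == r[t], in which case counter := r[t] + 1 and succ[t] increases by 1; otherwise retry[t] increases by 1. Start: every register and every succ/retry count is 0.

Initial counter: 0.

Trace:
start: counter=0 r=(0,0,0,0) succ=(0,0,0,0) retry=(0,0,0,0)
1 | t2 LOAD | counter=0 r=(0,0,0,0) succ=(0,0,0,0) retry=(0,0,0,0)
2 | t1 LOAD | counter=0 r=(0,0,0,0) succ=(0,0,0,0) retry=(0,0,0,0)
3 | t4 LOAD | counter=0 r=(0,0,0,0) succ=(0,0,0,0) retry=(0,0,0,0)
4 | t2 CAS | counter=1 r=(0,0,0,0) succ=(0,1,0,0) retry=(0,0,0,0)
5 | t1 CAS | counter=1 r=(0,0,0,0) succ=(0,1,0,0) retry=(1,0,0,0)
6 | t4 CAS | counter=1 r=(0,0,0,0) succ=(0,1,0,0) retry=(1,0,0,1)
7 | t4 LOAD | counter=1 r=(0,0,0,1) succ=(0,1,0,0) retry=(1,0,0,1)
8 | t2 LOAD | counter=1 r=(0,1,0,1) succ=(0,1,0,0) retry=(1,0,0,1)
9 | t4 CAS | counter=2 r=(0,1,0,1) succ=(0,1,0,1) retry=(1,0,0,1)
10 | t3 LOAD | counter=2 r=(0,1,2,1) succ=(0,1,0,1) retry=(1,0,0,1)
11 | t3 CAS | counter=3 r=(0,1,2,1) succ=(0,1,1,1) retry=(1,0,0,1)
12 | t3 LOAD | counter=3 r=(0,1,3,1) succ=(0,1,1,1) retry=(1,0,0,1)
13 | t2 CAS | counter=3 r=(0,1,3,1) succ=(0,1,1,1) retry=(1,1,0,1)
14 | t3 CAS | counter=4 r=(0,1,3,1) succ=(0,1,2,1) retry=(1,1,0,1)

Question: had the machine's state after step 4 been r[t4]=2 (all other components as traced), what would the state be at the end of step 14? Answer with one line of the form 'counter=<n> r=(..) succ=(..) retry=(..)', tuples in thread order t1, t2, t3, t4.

counter=4 r=(0,1,3,1) succ=(0,1,2,1) retry=(1,1,0,1)

state after step 4 := counter=1 r=(0,0,0,2) succ=(0,1,0,0) retry=(0,0,0,0)
5 | t1 CAS | counter=1 r=(0,0,0,2) succ=(0,1,0,0) retry=(1,0,0,0)
6 | t4 CAS | counter=1 r=(0,0,0,2) succ=(0,1,0,0) retry=(1,0,0,1)
7 | t4 LOAD | counter=1 r=(0,0,0,1) succ=(0,1,0,0) retry=(1,0,0,1)
8 | t2 LOAD | counter=1 r=(0,1,0,1) succ=(0,1,0,0) retry=(1,0,0,1)
9 | t4 CAS | counter=2 r=(0,1,0,1) succ=(0,1,0,1) retry=(1,0,0,1)
10 | t3 LOAD | counter=2 r=(0,1,2,1) succ=(0,1,0,1) retry=(1,0,0,1)
11 | t3 CAS | counter=3 r=(0,1,2,1) succ=(0,1,1,1) retry=(1,0,0,1)
12 | t3 LOAD | counter=3 r=(0,1,3,1) succ=(0,1,1,1) retry=(1,0,0,1)
13 | t2 CAS | counter=3 r=(0,1,3,1) succ=(0,1,1,1) retry=(1,1,0,1)
14 | t3 CAS | counter=4 r=(0,1,3,1) succ=(0,1,2,1) retry=(1,1,0,1)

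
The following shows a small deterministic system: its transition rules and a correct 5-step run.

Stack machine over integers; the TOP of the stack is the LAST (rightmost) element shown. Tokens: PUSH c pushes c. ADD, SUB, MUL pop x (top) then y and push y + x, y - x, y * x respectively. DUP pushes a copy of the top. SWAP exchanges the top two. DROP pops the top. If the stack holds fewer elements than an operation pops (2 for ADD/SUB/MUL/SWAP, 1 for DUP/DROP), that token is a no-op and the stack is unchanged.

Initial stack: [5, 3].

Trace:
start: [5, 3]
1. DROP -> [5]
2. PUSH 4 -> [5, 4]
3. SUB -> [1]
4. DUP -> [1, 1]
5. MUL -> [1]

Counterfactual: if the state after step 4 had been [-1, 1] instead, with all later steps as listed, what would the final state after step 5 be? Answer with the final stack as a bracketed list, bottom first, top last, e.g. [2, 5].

state after step 4 := [-1, 1]
5. MUL -> [-1]

[-1]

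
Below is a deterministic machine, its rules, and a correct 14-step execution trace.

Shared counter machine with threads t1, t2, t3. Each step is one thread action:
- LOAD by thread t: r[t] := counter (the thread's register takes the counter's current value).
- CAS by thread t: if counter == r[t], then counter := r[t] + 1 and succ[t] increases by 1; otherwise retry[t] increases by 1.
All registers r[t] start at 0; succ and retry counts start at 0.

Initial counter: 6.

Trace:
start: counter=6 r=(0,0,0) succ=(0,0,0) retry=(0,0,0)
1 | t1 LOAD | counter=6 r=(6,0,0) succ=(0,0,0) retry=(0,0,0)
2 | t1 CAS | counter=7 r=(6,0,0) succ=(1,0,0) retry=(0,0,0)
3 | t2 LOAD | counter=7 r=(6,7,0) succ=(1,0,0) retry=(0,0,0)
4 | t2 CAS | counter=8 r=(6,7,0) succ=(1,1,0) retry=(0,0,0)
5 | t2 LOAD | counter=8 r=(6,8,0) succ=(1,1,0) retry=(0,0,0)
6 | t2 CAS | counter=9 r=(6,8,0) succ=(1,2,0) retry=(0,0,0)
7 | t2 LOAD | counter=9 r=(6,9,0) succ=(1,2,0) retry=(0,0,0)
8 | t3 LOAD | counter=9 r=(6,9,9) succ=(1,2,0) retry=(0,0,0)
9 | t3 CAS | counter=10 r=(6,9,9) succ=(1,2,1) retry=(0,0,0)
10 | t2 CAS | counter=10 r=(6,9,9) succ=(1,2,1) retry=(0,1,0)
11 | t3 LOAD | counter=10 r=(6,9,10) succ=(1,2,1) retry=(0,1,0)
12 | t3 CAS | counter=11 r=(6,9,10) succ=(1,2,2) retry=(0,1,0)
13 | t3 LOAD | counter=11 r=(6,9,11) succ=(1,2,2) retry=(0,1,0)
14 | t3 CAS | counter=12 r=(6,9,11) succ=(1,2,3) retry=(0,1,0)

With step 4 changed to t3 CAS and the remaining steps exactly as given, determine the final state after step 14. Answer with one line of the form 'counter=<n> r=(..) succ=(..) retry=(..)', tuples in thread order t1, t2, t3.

(re-executing from step 4 with the substitution; state before step 4: counter=7 r=(6,7,0) succ=(1,0,0) retry=(0,0,0))
4 | t3 CAS | counter=7 r=(6,7,0) succ=(1,0,0) retry=(0,0,1)
5 | t2 LOAD | counter=7 r=(6,7,0) succ=(1,0,0) retry=(0,0,1)
6 | t2 CAS | counter=8 r=(6,7,0) succ=(1,1,0) retry=(0,0,1)
7 | t2 LOAD | counter=8 r=(6,8,0) succ=(1,1,0) retry=(0,0,1)
8 | t3 LOAD | counter=8 r=(6,8,8) succ=(1,1,0) retry=(0,0,1)
9 | t3 CAS | counter=9 r=(6,8,8) succ=(1,1,1) retry=(0,0,1)
10 | t2 CAS | counter=9 r=(6,8,8) succ=(1,1,1) retry=(0,1,1)
11 | t3 LOAD | counter=9 r=(6,8,9) succ=(1,1,1) retry=(0,1,1)
12 | t3 CAS | counter=10 r=(6,8,9) succ=(1,1,2) retry=(0,1,1)
13 | t3 LOAD | counter=10 r=(6,8,10) succ=(1,1,2) retry=(0,1,1)
14 | t3 CAS | counter=11 r=(6,8,10) succ=(1,1,3) retry=(0,1,1)

counter=11 r=(6,8,10) succ=(1,1,3) retry=(0,1,1)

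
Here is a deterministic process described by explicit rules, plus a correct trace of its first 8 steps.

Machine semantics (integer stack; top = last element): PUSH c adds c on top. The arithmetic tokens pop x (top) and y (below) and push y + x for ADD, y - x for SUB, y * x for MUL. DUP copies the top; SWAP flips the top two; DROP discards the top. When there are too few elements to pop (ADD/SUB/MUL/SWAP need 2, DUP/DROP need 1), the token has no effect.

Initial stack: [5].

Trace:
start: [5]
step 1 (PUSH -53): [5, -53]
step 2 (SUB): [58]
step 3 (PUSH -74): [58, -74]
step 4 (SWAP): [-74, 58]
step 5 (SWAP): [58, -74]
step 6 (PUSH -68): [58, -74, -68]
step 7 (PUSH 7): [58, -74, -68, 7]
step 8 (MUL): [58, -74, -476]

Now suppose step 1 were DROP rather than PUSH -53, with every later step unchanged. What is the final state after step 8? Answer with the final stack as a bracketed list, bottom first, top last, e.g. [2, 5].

(re-executing from step 1 with the substitution; state before step 1: [5])
step 1 (DROP): []
step 2 (SUB): []
step 3 (PUSH -74): [-74]
step 4 (SWAP): [-74]
step 5 (SWAP): [-74]
step 6 (PUSH -68): [-74, -68]
step 7 (PUSH 7): [-74, -68, 7]
step 8 (MUL): [-74, -476]

[-74, -476]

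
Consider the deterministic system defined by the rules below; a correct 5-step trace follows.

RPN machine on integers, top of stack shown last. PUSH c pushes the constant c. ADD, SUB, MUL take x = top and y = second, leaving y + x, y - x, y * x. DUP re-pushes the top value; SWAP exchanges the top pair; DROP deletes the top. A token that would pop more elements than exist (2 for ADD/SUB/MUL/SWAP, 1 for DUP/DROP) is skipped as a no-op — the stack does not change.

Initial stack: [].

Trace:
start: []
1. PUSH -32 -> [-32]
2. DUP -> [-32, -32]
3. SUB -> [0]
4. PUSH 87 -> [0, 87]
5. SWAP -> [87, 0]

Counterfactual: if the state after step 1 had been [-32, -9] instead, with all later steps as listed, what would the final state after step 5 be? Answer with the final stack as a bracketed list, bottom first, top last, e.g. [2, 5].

[-32, 87, 0]

state after step 1 := [-32, -9]
2. DUP -> [-32, -9, -9]
3. SUB -> [-32, 0]
4. PUSH 87 -> [-32, 0, 87]
5. SWAP -> [-32, 87, 0]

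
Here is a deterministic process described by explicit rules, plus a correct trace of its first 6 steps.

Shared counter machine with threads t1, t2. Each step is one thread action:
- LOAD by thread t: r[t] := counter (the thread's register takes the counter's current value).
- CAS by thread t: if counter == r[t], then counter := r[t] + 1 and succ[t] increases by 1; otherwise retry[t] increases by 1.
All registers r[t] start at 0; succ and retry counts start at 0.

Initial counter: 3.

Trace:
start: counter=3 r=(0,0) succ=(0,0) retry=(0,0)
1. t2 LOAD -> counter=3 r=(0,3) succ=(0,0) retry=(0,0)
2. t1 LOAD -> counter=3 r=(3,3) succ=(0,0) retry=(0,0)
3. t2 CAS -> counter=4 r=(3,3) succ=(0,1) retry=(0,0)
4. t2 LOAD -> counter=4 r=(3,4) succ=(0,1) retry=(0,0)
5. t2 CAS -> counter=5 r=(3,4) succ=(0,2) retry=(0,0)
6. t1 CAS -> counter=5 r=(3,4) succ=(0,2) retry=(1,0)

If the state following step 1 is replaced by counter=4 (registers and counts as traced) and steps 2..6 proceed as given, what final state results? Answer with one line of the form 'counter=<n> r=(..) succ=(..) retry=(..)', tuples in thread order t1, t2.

counter=5 r=(4,4) succ=(0,1) retry=(1,1)

state after step 1 := counter=4 r=(0,3) succ=(0,0) retry=(0,0)
2. t1 LOAD -> counter=4 r=(4,3) succ=(0,0) retry=(0,0)
3. t2 CAS -> counter=4 r=(4,3) succ=(0,0) retry=(0,1)
4. t2 LOAD -> counter=4 r=(4,4) succ=(0,0) retry=(0,1)
5. t2 CAS -> counter=5 r=(4,4) succ=(0,1) retry=(0,1)
6. t1 CAS -> counter=5 r=(4,4) succ=(0,1) retry=(1,1)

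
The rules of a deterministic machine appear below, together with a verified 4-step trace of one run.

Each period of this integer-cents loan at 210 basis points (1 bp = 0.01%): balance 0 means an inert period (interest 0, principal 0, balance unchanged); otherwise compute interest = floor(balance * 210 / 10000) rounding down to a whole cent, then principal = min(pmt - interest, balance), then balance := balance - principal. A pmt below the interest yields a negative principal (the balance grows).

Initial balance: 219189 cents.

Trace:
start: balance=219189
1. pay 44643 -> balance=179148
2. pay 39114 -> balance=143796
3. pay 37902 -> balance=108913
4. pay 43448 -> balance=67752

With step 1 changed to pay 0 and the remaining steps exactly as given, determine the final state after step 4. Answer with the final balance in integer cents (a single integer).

115266

(re-executing from step 1 with the substitution; state before step 1: balance=219189)
1. pay 0 -> balance=223791
2. pay 39114 -> balance=189376
3. pay 37902 -> balance=155450
4. pay 43448 -> balance=115266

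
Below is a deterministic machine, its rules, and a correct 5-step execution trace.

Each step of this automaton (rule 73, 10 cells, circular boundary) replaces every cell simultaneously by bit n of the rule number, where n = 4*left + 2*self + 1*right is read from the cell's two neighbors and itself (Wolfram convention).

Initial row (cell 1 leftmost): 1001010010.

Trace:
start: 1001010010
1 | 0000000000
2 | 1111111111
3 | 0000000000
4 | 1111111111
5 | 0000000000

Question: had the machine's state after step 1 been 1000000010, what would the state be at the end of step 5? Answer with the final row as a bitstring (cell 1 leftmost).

state after step 1 := 1000000010
2 | 0011111000
3 | 1010001011
4 | 1000100010
5 | 0010001000

0010001000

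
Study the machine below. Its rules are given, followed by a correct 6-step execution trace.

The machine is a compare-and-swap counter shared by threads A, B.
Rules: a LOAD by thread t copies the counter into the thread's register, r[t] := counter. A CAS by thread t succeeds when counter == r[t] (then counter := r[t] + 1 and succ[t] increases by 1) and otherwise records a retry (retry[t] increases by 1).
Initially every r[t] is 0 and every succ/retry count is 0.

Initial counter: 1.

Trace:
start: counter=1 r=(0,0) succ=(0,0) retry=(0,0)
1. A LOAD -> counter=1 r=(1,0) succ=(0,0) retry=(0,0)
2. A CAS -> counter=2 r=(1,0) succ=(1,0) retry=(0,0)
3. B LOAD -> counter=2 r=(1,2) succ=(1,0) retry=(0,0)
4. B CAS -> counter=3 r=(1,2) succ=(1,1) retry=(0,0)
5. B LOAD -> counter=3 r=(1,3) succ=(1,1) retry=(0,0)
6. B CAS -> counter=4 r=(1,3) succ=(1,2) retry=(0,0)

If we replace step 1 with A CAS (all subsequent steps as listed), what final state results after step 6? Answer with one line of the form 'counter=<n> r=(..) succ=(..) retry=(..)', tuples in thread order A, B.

(re-executing from step 1 with the substitution; state before step 1: counter=1 r=(0,0) succ=(0,0) retry=(0,0))
1. A CAS -> counter=1 r=(0,0) succ=(0,0) retry=(1,0)
2. A CAS -> counter=1 r=(0,0) succ=(0,0) retry=(2,0)
3. B LOAD -> counter=1 r=(0,1) succ=(0,0) retry=(2,0)
4. B CAS -> counter=2 r=(0,1) succ=(0,1) retry=(2,0)
5. B LOAD -> counter=2 r=(0,2) succ=(0,1) retry=(2,0)
6. B CAS -> counter=3 r=(0,2) succ=(0,2) retry=(2,0)

counter=3 r=(0,2) succ=(0,2) retry=(2,0)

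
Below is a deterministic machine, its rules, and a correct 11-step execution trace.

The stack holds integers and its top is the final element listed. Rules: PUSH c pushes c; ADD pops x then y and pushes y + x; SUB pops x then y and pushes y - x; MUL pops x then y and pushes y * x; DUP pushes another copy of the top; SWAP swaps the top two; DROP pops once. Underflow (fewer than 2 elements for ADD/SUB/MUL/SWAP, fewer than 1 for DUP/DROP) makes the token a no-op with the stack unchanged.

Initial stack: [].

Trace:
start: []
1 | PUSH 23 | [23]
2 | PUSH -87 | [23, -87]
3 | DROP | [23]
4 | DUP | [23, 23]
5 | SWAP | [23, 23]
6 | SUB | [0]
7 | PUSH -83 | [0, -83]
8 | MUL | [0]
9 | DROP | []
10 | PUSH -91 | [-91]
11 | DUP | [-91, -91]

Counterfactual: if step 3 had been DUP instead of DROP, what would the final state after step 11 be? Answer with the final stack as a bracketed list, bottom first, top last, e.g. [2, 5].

[23, -87, -91, -91]

(re-executing from step 3 with the substitution; state before step 3: [23, -87])
3 | DUP | [23, -87, -87]
4 | DUP | [23, -87, -87, -87]
5 | SWAP | [23, -87, -87, -87]
6 | SUB | [23, -87, 0]
7 | PUSH -83 | [23, -87, 0, -83]
8 | MUL | [23, -87, 0]
9 | DROP | [23, -87]
10 | PUSH -91 | [23, -87, -91]
11 | DUP | [23, -87, -91, -91]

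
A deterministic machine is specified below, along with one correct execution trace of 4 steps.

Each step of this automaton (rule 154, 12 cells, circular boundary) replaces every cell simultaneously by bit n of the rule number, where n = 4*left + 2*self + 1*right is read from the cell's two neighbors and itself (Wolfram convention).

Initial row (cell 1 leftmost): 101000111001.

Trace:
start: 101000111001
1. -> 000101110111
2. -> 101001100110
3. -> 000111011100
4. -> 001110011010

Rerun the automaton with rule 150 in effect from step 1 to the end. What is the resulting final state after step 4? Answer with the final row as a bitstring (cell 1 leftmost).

000000000000

(re-executing steps 1..4 under rule 150; state before step 1: 101000111001)
1. -> 001101010110
2. -> 010001010001
3. -> 011011011011
4. -> 000000000000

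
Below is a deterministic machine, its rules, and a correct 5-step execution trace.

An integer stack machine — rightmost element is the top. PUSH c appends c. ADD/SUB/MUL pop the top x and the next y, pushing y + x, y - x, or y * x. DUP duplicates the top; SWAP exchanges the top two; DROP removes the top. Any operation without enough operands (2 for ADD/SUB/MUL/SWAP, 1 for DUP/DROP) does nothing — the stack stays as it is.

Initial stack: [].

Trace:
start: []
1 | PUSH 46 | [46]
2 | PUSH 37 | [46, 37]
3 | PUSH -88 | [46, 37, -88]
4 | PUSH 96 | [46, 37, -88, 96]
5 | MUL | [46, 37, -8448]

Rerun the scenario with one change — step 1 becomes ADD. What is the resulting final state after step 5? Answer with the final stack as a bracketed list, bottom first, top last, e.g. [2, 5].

(re-executing from step 1 with the substitution; state before step 1: [])
1 | ADD | []
2 | PUSH 37 | [37]
3 | PUSH -88 | [37, -88]
4 | PUSH 96 | [37, -88, 96]
5 | MUL | [37, -8448]

[37, -8448]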